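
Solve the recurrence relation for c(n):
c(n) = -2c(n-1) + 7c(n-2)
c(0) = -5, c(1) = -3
Characteristic equation: x² + 2x - 7 = 0.
Discriminant Δ = (-2)² + 4·(7) = 32.
Roots r₁,₂ = (-2 ± √32)/2, so r₁ = -1 + 2 \sqrt{2}, r₂ = - 2 \sqrt{2} - 1.
General solution: c(n) = A·r₁^n + B·r₂^n.
From the initial conditions, A + B = -5 and r₁A + r₂B = -3.
Since r₁ - r₂ = √32: A = (-3 - (-5)r₂)/√32 = - \frac{5}{2} - \sqrt{2}, and B = -5 - A = - \frac{5}{2} + \sqrt{2}.
So c(n) = \left(- \frac{5}{2} - \sqrt{2}\right)\left(-1 + 2 \sqrt{2}\right)^n + \left(- \frac{5}{2} + \sqrt{2}\right)\left(- 2 \sqrt{2} - 1\right)^n.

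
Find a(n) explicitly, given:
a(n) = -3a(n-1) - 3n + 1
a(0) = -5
First-order linear with linear forcing.
Homogeneous solution: a_h(n) = A·(-3)^n.
Try particular a_p(n) = pn + q. Substituting:
  pn + q = -3(p(n-1) + q) - 3n + 1.
Matching the n-coefficient: p = -3p - 3 ⇒ p = - \frac{3}{4}.
Matching constants: q = 3p - 3q + 1 ⇒ q = - \frac{5}{16}.
General: a(n) = A·(-3)^n - \frac{3 n}{4} - \frac{5}{16}.
Apply a(0) = -5: A - \frac{5}{16} = -5 ⇒ A = - \frac{75}{16}.
So a(n) = - \frac{75 \left(-3\right)^{n}}{16} - \frac{3 n}{4} - \frac{5}{16}.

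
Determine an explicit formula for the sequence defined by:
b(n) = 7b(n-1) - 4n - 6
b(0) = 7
First-order linear with linear forcing.
Homogeneous solution: b_h(n) = A·(7)^n.
Try particular b_p(n) = pn + q. Substituting:
  pn + q = 7(p(n-1) + q) - 4n - 6.
Matching the n-coefficient: p = 7p - 4 ⇒ p = \frac{2}{3}.
Matching constants: q = -7p + 7q - 6 ⇒ q = \frac{16}{9}.
General: b(n) = A·(7)^n + \frac{2 n}{3} + \frac{16}{9}.
Apply b(0) = 7: A + \frac{16}{9} = 7 ⇒ A = \frac{47}{9}.
So b(n) = \frac{47 \cdot 7^{n}}{9} + \frac{2 n}{3} + \frac{16}{9}.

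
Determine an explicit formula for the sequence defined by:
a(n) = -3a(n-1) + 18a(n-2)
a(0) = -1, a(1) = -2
Characteristic equation: x² + 3x - 18 = 0, which factors as (x - (3))(x - (-6)) = 0.
Roots r₁ = 3, r₂ = -6 (distinct).
General solution: a(n) = A·(3)^n + B·(-6)^n.
From a(0) = -1: A + B = -1.
From a(1) = -2: 3A - 6B = -2.
Solving: A = - \frac{8}{9}, B = - \frac{1}{9}.
So a(n) = - \frac{\left(-6\right)^{n}}{9} - \frac{8 \cdot 3^{n}}{9}.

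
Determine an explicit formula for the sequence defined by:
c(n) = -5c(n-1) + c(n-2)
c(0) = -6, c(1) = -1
Characteristic equation: x² + 5x - 1 = 0.
Discriminant Δ = (-5)² + 4·(1) = 29.
Roots r₁,₂ = (-5 ± √29)/2, so r₁ = - \frac{5}{2} + \frac{\sqrt{29}}{2}, r₂ = - \frac{\sqrt{29}}{2} - \frac{5}{2}.
General solution: c(n) = A·r₁^n + B·r₂^n.
From the initial conditions, A + B = -6 and r₁A + r₂B = -1.
Since r₁ - r₂ = √29: A = (-1 - (-6)r₂)/√29 = -3 - \frac{16 \sqrt{29}}{29}, and B = -6 - A = -3 + \frac{16 \sqrt{29}}{29}.
So c(n) = \left(-3 - \frac{16 \sqrt{29}}{29}\right)\left(- \frac{5}{2} + \frac{\sqrt{29}}{2}\right)^n + \left(-3 + \frac{16 \sqrt{29}}{29}\right)\left(- \frac{\sqrt{29}}{2} - \frac{5}{2}\right)^n.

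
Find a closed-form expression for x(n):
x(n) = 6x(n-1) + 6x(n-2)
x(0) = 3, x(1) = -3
Characteristic equation: x² - 6x - 6 = 0.
Discriminant Δ = (6)² + 4·(6) = 60.
Roots r₁,₂ = (6 ± √60)/2, so r₁ = 3 + \sqrt{15}, r₂ = 3 - \sqrt{15}.
General solution: x(n) = A·r₁^n + B·r₂^n.
From the initial conditions, A + B = 3 and r₁A + r₂B = -3.
Since r₁ - r₂ = √60: A = (-3 - (3)r₂)/√60 = \frac{3}{2} - \frac{2 \sqrt{15}}{5}, and B = 3 - A = \frac{3}{2} + \frac{2 \sqrt{15}}{5}.
So x(n) = \left(\frac{3}{2} - \frac{2 \sqrt{15}}{5}\right)\left(3 + \sqrt{15}\right)^n + \left(\frac{3}{2} + \frac{2 \sqrt{15}}{5}\right)\left(3 - \sqrt{15}\right)^n.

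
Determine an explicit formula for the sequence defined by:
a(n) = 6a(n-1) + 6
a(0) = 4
First-order linear non-homogeneous.
Homogeneous solution: a_h(n) = A·(6)^n.
Try constant particular solution a_p = K: K = 6K + 6 ⇒ K = - \frac{6}{5}.
General: a(n) = A·(6)^n - \frac{6}{5}.
Apply a(0) = 4: A - \frac{6}{5} = 4 ⇒ A = \frac{26}{5}.
So a(n) = \frac{26 \cdot 6^{n}}{5} - \frac{6}{5}.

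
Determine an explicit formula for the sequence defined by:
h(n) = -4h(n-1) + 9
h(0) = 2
First-order linear non-homogeneous.
Homogeneous solution: h_h(n) = A·(-4)^n.
Try constant particular solution h_p = K: K = -4K + 9 ⇒ K = \frac{9}{5}.
General: h(n) = A·(-4)^n + \frac{9}{5}.
Apply h(0) = 2: A + \frac{9}{5} = 2 ⇒ A = \frac{1}{5}.
So h(n) = \frac{\left(-4\right)^{n}}{5} + \frac{9}{5}.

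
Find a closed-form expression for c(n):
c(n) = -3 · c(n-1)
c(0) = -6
Pure geometric recurrence with ratio -3.
By induction c(n) = c(0) · (-3)^n = - 6 \left(-3\right)^{n}.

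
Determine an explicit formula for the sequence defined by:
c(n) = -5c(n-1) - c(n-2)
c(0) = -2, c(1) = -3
Characteristic equation: x² + 5x + 1 = 0.
Discriminant Δ = (-5)² + 4·(-1) = 21.
Roots r₁,₂ = (-5 ± √21)/2, so r₁ = - \frac{5}{2} + \frac{\sqrt{21}}{2}, r₂ = - \frac{5}{2} - \frac{\sqrt{21}}{2}.
General solution: c(n) = A·r₁^n + B·r₂^n.
From the initial conditions, A + B = -2 and r₁A + r₂B = -3.
Since r₁ - r₂ = √21: A = (-3 - (-2)r₂)/√21 = - \frac{8 \sqrt{21}}{21} - 1, and B = -2 - A = -1 + \frac{8 \sqrt{21}}{21}.
So c(n) = \left(- \frac{8 \sqrt{21}}{21} - 1\right)\left(- \frac{5}{2} + \frac{\sqrt{21}}{2}\right)^n + \left(-1 + \frac{8 \sqrt{21}}{21}\right)\left(- \frac{5}{2} - \frac{\sqrt{21}}{2}\right)^n.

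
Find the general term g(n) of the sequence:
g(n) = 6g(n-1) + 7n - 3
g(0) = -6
First-order linear with linear forcing.
Homogeneous solution: g_h(n) = A·(6)^n.
Try particular g_p(n) = pn + q. Substituting:
  pn + q = 6(p(n-1) + q) + 7n - 3.
Matching the n-coefficient: p = 6p + 7 ⇒ p = - \frac{7}{5}.
Matching constants: q = -6p + 6q - 3 ⇒ q = - \frac{27}{25}.
General: g(n) = A·(6)^n - \frac{7 n}{5} - \frac{27}{25}.
Apply g(0) = -6: A - \frac{27}{25} = -6 ⇒ A = - \frac{123}{25}.
So g(n) = - \frac{123 \cdot 6^{n}}{25} - \frac{7 n}{5} - \frac{27}{25}.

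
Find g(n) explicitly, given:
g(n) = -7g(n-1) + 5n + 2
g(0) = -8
First-order linear with linear forcing.
Homogeneous solution: g_h(n) = A·(-7)^n.
Try particular g_p(n) = pn + q. Substituting:
  pn + q = -7(p(n-1) + q) + 5n + 2.
Matching the n-coefficient: p = -7p + 5 ⇒ p = \frac{5}{8}.
Matching constants: q = 7p - 7q + 2 ⇒ q = \frac{51}{64}.
General: g(n) = A·(-7)^n + \frac{5 n}{8} + \frac{51}{64}.
Apply g(0) = -8: A + \frac{51}{64} = -8 ⇒ A = - \frac{563}{64}.
So g(n) = - \frac{563 \left(-7\right)^{n}}{64} + \frac{5 n}{8} + \frac{51}{64}.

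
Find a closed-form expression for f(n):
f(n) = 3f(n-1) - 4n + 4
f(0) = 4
First-order linear with linear forcing.
Homogeneous solution: f_h(n) = A·(3)^n.
Try particular f_p(n) = pn + q. Substituting:
  pn + q = 3(p(n-1) + q) - 4n + 4.
Matching the n-coefficient: p = 3p - 4 ⇒ p = 2.
Matching constants: q = -3p + 3q + 4 ⇒ q = 1.
General: f(n) = A·(3)^n + 2 n + 1.
Apply f(0) = 4: A + 1 = 4 ⇒ A = 3.
So f(n) = 3 \cdot 3^{n} + 2 n + 1.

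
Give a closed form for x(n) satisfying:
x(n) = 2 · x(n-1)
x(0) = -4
Pure geometric recurrence with ratio 2.
By induction x(n) = x(0) · (2)^n = - 4 \cdot 2^{n}.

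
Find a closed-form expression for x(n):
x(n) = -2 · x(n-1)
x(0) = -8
Pure geometric recurrence with ratio -2.
By induction x(n) = x(0) · (-2)^n = - 8 \left(-2\right)^{n}.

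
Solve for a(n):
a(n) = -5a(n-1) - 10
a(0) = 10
First-order linear non-homogeneous.
Homogeneous solution: a_h(n) = A·(-5)^n.
Try constant particular solution a_p = K: K = -5K - 10 ⇒ K = - \frac{5}{3}.
General: a(n) = A·(-5)^n - \frac{5}{3}.
Apply a(0) = 10: A - \frac{5}{3} = 10 ⇒ A = \frac{35}{3}.
So a(n) = \frac{35 \left(-5\right)^{n}}{3} - \frac{5}{3}.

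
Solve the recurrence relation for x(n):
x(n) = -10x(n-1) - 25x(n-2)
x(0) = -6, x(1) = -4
Characteristic equation: x² + 10x + 25 = 0, which is (x - (-5))².
Repeated root r = -5.
General solution: x(n) = (A + Bn)·(-5)^n.
From x(0) = -6: A = -6.
From x(1) = -4: (A + B)·(-5) = -4 ⇒ B = \frac{34}{5}.
So x(n) = \left(\frac{34 n}{5} - 6\right) \cdot (-5)^n.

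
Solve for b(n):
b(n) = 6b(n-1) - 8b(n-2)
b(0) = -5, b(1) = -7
Characteristic equation: x² - 6x + 8 = 0, which factors as (x - (4))(x - (2)) = 0.
Roots r₁ = 4, r₂ = 2 (distinct).
General solution: b(n) = A·(4)^n + B·(2)^n.
From b(0) = -5: A + B = -5.
From b(1) = -7: 4A + 2B = -7.
Solving: A = \frac{3}{2}, B = - \frac{13}{2}.
So b(n) = - \frac{13 \cdot 2^{n}}{2} + \frac{3 \cdot 4^{n}}{2}.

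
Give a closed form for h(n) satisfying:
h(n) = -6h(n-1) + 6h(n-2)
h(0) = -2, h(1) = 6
Characteristic equation: x² + 6x - 6 = 0.
Discriminant Δ = (-6)² + 4·(6) = 60.
Roots r₁,₂ = (-6 ± √60)/2, so r₁ = -3 + \sqrt{15}, r₂ = - \sqrt{15} - 3.
General solution: h(n) = A·r₁^n + B·r₂^n.
From the initial conditions, A + B = -2 and r₁A + r₂B = 6.
Since r₁ - r₂ = √60: A = (6 - (-2)r₂)/√60 = -1, and B = -2 - A = -1.
So h(n) = \left(-1\right)\left(-3 + \sqrt{15}\right)^n + \left(-1\right)\left(- \sqrt{15} - 3\right)^n.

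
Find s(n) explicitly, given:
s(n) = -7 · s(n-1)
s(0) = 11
Pure geometric recurrence with ratio -7.
By induction s(n) = s(0) · (-7)^n = 11 \left(-7\right)^{n}.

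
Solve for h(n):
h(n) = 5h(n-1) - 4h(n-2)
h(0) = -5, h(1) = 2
Characteristic equation: x² - 5x + 4 = 0, which factors as (x - (1))(x - (4)) = 0.
Roots r₁ = 1, r₂ = 4 (distinct).
General solution: h(n) = A·(1)^n + B·(4)^n.
From h(0) = -5: A + B = -5.
From h(1) = 2: A + 4B = 2.
Solving: A = - \frac{22}{3}, B = \frac{7}{3}.
So h(n) = \frac{7 \cdot 4^{n}}{3} - \frac{22}{3}.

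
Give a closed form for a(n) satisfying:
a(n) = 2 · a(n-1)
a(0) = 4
Pure geometric recurrence with ratio 2.
By induction a(n) = a(0) · (2)^n = 4 \cdot 2^{n}.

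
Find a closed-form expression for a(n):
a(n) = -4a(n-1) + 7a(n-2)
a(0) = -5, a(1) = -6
Characteristic equation: x² + 4x - 7 = 0.
Discriminant Δ = (-4)² + 4·(7) = 44.
Roots r₁,₂ = (-4 ± √44)/2, so r₁ = -2 + \sqrt{11}, r₂ = - \sqrt{11} - 2.
General solution: a(n) = A·r₁^n + B·r₂^n.
From the initial conditions, A + B = -5 and r₁A + r₂B = -6.
Since r₁ - r₂ = √44: A = (-6 - (-5)r₂)/√44 = - \frac{5}{2} - \frac{8 \sqrt{11}}{11}, and B = -5 - A = - \frac{5}{2} + \frac{8 \sqrt{11}}{11}.
So a(n) = \left(- \frac{5}{2} - \frac{8 \sqrt{11}}{11}\right)\left(-2 + \sqrt{11}\right)^n + \left(- \frac{5}{2} + \frac{8 \sqrt{11}}{11}\right)\left(- \sqrt{11} - 2\right)^n.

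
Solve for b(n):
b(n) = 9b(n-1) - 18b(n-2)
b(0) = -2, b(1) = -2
Characteristic equation: x² - 9x + 18 = 0, which factors as (x - (6))(x - (3)) = 0.
Roots r₁ = 6, r₂ = 3 (distinct).
General solution: b(n) = A·(6)^n + B·(3)^n.
From b(0) = -2: A + B = -2.
From b(1) = -2: 6A + 3B = -2.
Solving: A = \frac{4}{3}, B = - \frac{10}{3}.
So b(n) = - \frac{10 \cdot 3^{n}}{3} + \frac{4 \cdot 6^{n}}{3}.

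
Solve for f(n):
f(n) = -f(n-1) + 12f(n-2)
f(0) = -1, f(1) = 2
Characteristic equation: x² + x - 12 = 0, which factors as (x - (3))(x - (-4)) = 0.
Roots r₁ = 3, r₂ = -4 (distinct).
General solution: f(n) = A·(3)^n + B·(-4)^n.
From f(0) = -1: A + B = -1.
From f(1) = 2: 3A - 4B = 2.
Solving: A = - \frac{2}{7}, B = - \frac{5}{7}.
So f(n) = - \frac{5 \left(-4\right)^{n}}{7} - \frac{2 \cdot 3^{n}}{7}.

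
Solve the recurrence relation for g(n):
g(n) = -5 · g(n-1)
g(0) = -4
Pure geometric recurrence with ratio -5.
By induction g(n) = g(0) · (-5)^n = - 4 \left(-5\right)^{n}.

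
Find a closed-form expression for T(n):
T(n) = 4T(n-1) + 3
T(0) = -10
First-order linear non-homogeneous.
Homogeneous solution: T_h(n) = A·(4)^n.
Try constant particular solution T_p = K: K = 4K + 3 ⇒ K = -1.
General: T(n) = A·(4)^n - 1.
Apply T(0) = -10: A - 1 = -10 ⇒ A = -9.
So T(n) = - 9 \cdot 4^{n} - 1.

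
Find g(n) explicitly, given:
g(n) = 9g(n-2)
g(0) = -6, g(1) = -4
Characteristic equation: x² - 9 = 0, which factors as (x - (3))(x - (-3)) = 0.
Roots r₁ = 3, r₂ = -3 (distinct).
General solution: g(n) = A·(3)^n + B·(-3)^n.
From g(0) = -6: A + B = -6.
From g(1) = -4: 3A - 3B = -4.
Solving: A = - \frac{11}{3}, B = - \frac{7}{3}.
So g(n) = - \frac{7 \left(-3\right)^{n}}{3} - \frac{11 \cdot 3^{n}}{3}.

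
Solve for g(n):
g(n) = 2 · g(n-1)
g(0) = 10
Pure geometric recurrence with ratio 2.
By induction g(n) = g(0) · (2)^n = 10 \cdot 2^{n}.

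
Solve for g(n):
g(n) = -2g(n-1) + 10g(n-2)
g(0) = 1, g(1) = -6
Characteristic equation: x² + 2x - 10 = 0.
Discriminant Δ = (-2)² + 4·(10) = 44.
Roots r₁,₂ = (-2 ± √44)/2, so r₁ = -1 + \sqrt{11}, r₂ = - \sqrt{11} - 1.
General solution: g(n) = A·r₁^n + B·r₂^n.
From the initial conditions, A + B = 1 and r₁A + r₂B = -6.
Since r₁ - r₂ = √44: A = (-6 - (1)r₂)/√44 = \frac{1}{2} - \frac{5 \sqrt{11}}{22}, and B = 1 - A = \frac{1}{2} + \frac{5 \sqrt{11}}{22}.
So g(n) = \left(\frac{1}{2} - \frac{5 \sqrt{11}}{22}\right)\left(-1 + \sqrt{11}\right)^n + \left(\frac{1}{2} + \frac{5 \sqrt{11}}{22}\right)\left(- \sqrt{11} - 1\right)^n.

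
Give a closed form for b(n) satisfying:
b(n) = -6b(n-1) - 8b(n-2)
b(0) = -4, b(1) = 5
Characteristic equation: x² + 6x + 8 = 0, which factors as (x - (-2))(x - (-4)) = 0.
Roots r₁ = -2, r₂ = -4 (distinct).
General solution: b(n) = A·(-2)^n + B·(-4)^n.
From b(0) = -4: A + B = -4.
From b(1) = 5: -2A - 4B = 5.
Solving: A = - \frac{11}{2}, B = \frac{3}{2}.
So b(n) = - \frac{11 \left(-2\right)^{n}}{2} + \frac{3 \left(-4\right)^{n}}{2}.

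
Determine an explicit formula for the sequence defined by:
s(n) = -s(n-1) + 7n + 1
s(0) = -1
First-order linear with linear forcing.
Homogeneous solution: s_h(n) = A·(-1)^n.
Try particular s_p(n) = pn + q. Substituting:
  pn + q = -(p(n-1) + q) + 7n + 1.
Matching the n-coefficient: p = -p + 7 ⇒ p = \frac{7}{2}.
Matching constants: q = p - q + 1 ⇒ q = \frac{9}{4}.
General: s(n) = A·(-1)^n + \frac{7 n}{2} + \frac{9}{4}.
Apply s(0) = -1: A + \frac{9}{4} = -1 ⇒ A = - \frac{13}{4}.
So s(n) = - \frac{13 \left(-1\right)^{n}}{4} + \frac{7 n}{2} + \frac{9}{4}.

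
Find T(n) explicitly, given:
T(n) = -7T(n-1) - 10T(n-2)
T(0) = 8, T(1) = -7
Characteristic equation: x² + 7x + 10 = 0, which factors as (x - (-2))(x - (-5)) = 0.
Roots r₁ = -2, r₂ = -5 (distinct).
General solution: T(n) = A·(-2)^n + B·(-5)^n.
From T(0) = 8: A + B = 8.
From T(1) = -7: -2A - 5B = -7.
Solving: A = 11, B = -3.
So T(n) = 11 \left(-2\right)^{n} - 3 \left(-5\right)^{n}.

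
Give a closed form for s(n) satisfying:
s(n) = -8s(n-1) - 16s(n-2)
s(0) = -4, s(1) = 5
Characteristic equation: x² + 8x + 16 = 0, which is (x - (-4))².
Repeated root r = -4.
General solution: s(n) = (A + Bn)·(-4)^n.
From s(0) = -4: A = -4.
From s(1) = 5: (A + B)·(-4) = 5 ⇒ B = \frac{11}{4}.
So s(n) = \left(\frac{11 n}{4} - 4\right) \cdot (-4)^n.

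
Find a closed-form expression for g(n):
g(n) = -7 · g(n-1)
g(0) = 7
Pure geometric recurrence with ratio -7.
By induction g(n) = g(0) · (-7)^n = 7 \left(-7\right)^{n}.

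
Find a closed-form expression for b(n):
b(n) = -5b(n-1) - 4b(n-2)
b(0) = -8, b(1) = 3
Characteristic equation: x² + 5x + 4 = 0, which factors as (x - (-4))(x - (-1)) = 0.
Roots r₁ = -4, r₂ = -1 (distinct).
General solution: b(n) = A·(-4)^n + B·(-1)^n.
From b(0) = -8: A + B = -8.
From b(1) = 3: -4A - B = 3.
Solving: A = \frac{5}{3}, B = - \frac{29}{3}.
So b(n) = - \frac{29 \left(-1\right)^{n}}{3} + \frac{5 \left(-4\right)^{n}}{3}.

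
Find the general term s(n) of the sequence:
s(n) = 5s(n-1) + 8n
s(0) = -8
First-order linear with linear forcing.
Homogeneous solution: s_h(n) = A·(5)^n.
Try particular s_p(n) = pn + q. Substituting:
  pn + q = 5(p(n-1) + q) + 8n.
Matching the n-coefficient: p = 5p + 8 ⇒ p = -2.
Matching constants: q = -5p + 5q ⇒ q = - \frac{5}{2}.
General: s(n) = A·(5)^n - 2 n - \frac{5}{2}.
Apply s(0) = -8: A - \frac{5}{2} = -8 ⇒ A = - \frac{11}{2}.
So s(n) = - \frac{11 \cdot 5^{n}}{2} - 2 n - \frac{5}{2}.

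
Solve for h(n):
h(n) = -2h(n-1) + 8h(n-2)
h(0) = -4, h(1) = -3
Characteristic equation: x² + 2x - 8 = 0, which factors as (x - (2))(x - (-4)) = 0.
Roots r₁ = 2, r₂ = -4 (distinct).
General solution: h(n) = A·(2)^n + B·(-4)^n.
From h(0) = -4: A + B = -4.
From h(1) = -3: 2A - 4B = -3.
Solving: A = - \frac{19}{6}, B = - \frac{5}{6}.
So h(n) = - \frac{5 \left(-4\right)^{n}}{6} - \frac{19 \cdot 2^{n}}{6}.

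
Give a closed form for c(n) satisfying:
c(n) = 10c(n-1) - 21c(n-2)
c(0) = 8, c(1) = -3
Characteristic equation: x² - 10x + 21 = 0, which factors as (x - (3))(x - (7)) = 0.
Roots r₁ = 3, r₂ = 7 (distinct).
General solution: c(n) = A·(3)^n + B·(7)^n.
From c(0) = 8: A + B = 8.
From c(1) = -3: 3A + 7B = -3.
Solving: A = \frac{59}{4}, B = - \frac{27}{4}.
So c(n) = \frac{59 \cdot 3^{n}}{4} - \frac{27 \cdot 7^{n}}{4}.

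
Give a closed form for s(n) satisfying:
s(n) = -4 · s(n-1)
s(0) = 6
Pure geometric recurrence with ratio -4.
By induction s(n) = s(0) · (-4)^n = 6 \left(-4\right)^{n}.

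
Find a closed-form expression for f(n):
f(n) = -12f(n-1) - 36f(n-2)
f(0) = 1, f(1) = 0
Characteristic equation: x² + 12x + 36 = 0, which is (x - (-6))².
Repeated root r = -6.
General solution: f(n) = (A + Bn)·(-6)^n.
From f(0) = 1: A = 1.
From f(1) = 0: (A + B)·(-6) = 0 ⇒ B = -1.
So f(n) = \left(1 - n\right) \cdot (-6)^n.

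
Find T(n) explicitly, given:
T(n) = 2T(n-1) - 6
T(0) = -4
First-order linear non-homogeneous.
Homogeneous solution: T_h(n) = A·(2)^n.
Try constant particular solution T_p = K: K = 2K - 6 ⇒ K = 6.
General: T(n) = A·(2)^n + 6.
Apply T(0) = -4: A + 6 = -4 ⇒ A = -10.
So T(n) = 6 - 10 \cdot 2^{n}.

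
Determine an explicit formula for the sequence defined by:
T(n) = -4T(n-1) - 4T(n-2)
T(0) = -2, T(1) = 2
Characteristic equation: x² + 4x + 4 = 0, which is (x - (-2))².
Repeated root r = -2.
General solution: T(n) = (A + Bn)·(-2)^n.
From T(0) = -2: A = -2.
From T(1) = 2: (A + B)·(-2) = 2 ⇒ B = 1.
So T(n) = \left(n - 2\right) \cdot (-2)^n.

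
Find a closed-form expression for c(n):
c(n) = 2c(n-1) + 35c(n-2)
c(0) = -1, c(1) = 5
Characteristic equation: x² - 2x - 35 = 0, which factors as (x - (7))(x - (-5)) = 0.
Roots r₁ = 7, r₂ = -5 (distinct).
General solution: c(n) = A·(7)^n + B·(-5)^n.
From c(0) = -1: A + B = -1.
From c(1) = 5: 7A - 5B = 5.
Solving: A = 0, B = -1.
So c(n) = - \left(-5\right)^{n}.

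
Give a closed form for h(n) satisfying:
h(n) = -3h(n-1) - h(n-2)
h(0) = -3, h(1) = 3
Characteristic equation: x² + 3x + 1 = 0.
Discriminant Δ = (-3)² + 4·(-1) = 5.
Roots r₁,₂ = (-3 ± √5)/2, so r₁ = - \frac{3}{2} + \frac{\sqrt{5}}{2}, r₂ = - \frac{3}{2} - \frac{\sqrt{5}}{2}.
General solution: h(n) = A·r₁^n + B·r₂^n.
From the initial conditions, A + B = -3 and r₁A + r₂B = 3.
Since r₁ - r₂ = √5: A = (3 - (-3)r₂)/√5 = - \frac{3}{2} - \frac{3 \sqrt{5}}{10}, and B = -3 - A = - \frac{3}{2} + \frac{3 \sqrt{5}}{10}.
So h(n) = \left(- \frac{3}{2} - \frac{3 \sqrt{5}}{10}\right)\left(- \frac{3}{2} + \frac{\sqrt{5}}{2}\right)^n + \left(- \frac{3}{2} + \frac{3 \sqrt{5}}{10}\right)\left(- \frac{3}{2} - \frac{\sqrt{5}}{2}\right)^n.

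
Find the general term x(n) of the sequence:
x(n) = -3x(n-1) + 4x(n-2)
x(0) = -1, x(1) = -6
Characteristic equation: x² + 3x - 4 = 0, which factors as (x - (1))(x - (-4)) = 0.
Roots r₁ = 1, r₂ = -4 (distinct).
General solution: x(n) = A·(1)^n + B·(-4)^n.
From x(0) = -1: A + B = -1.
From x(1) = -6: A - 4B = -6.
Solving: A = -2, B = 1.
So x(n) = \left(-4\right)^{n} - 2.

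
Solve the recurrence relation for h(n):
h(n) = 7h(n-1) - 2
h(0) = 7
First-order linear non-homogeneous.
Homogeneous solution: h_h(n) = A·(7)^n.
Try constant particular solution h_p = K: K = 7K - 2 ⇒ K = \frac{1}{3}.
General: h(n) = A·(7)^n + \frac{1}{3}.
Apply h(0) = 7: A + \frac{1}{3} = 7 ⇒ A = \frac{20}{3}.
So h(n) = \frac{20 \cdot 7^{n}}{3} + \frac{1}{3}.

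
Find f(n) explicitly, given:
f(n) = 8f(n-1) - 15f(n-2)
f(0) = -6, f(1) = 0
Characteristic equation: x² - 8x + 15 = 0, which factors as (x - (5))(x - (3)) = 0.
Roots r₁ = 5, r₂ = 3 (distinct).
General solution: f(n) = A·(5)^n + B·(3)^n.
From f(0) = -6: A + B = -6.
From f(1) = 0: 5A + 3B = 0.
Solving: A = 9, B = -15.
So f(n) = - 15 \cdot 3^{n} + 9 \cdot 5^{n}.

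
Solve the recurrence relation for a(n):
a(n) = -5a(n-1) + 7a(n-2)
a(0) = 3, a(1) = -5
Characteristic equation: x² + 5x - 7 = 0.
Discriminant Δ = (-5)² + 4·(7) = 53.
Roots r₁,₂ = (-5 ± √53)/2, so r₁ = - \frac{5}{2} + \frac{\sqrt{53}}{2}, r₂ = - \frac{\sqrt{53}}{2} - \frac{5}{2}.
General solution: a(n) = A·r₁^n + B·r₂^n.
From the initial conditions, A + B = 3 and r₁A + r₂B = -5.
Since r₁ - r₂ = √53: A = (-5 - (3)r₂)/√53 = \frac{5 \sqrt{53}}{106} + \frac{3}{2}, and B = 3 - A = \frac{3}{2} - \frac{5 \sqrt{53}}{106}.
So a(n) = \left(\frac{5 \sqrt{53}}{106} + \frac{3}{2}\right)\left(- \frac{5}{2} + \frac{\sqrt{53}}{2}\right)^n + \left(\frac{3}{2} - \frac{5 \sqrt{53}}{106}\right)\left(- \frac{\sqrt{53}}{2} - \frac{5}{2}\right)^n.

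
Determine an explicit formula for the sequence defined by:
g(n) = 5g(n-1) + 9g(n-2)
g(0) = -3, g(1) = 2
Characteristic equation: x² - 5x - 9 = 0.
Discriminant Δ = (5)² + 4·(9) = 61.
Roots r₁,₂ = (5 ± √61)/2, so r₁ = \frac{5}{2} + \frac{\sqrt{61}}{2}, r₂ = \frac{5}{2} - \frac{\sqrt{61}}{2}.
General solution: g(n) = A·r₁^n + B·r₂^n.
From the initial conditions, A + B = -3 and r₁A + r₂B = 2.
Since r₁ - r₂ = √61: A = (2 - (-3)r₂)/√61 = - \frac{3}{2} + \frac{19 \sqrt{61}}{122}, and B = -3 - A = - \frac{3}{2} - \frac{19 \sqrt{61}}{122}.
So g(n) = \left(- \frac{3}{2} + \frac{19 \sqrt{61}}{122}\right)\left(\frac{5}{2} + \frac{\sqrt{61}}{2}\right)^n + \left(- \frac{3}{2} - \frac{19 \sqrt{61}}{122}\right)\left(\frac{5}{2} - \frac{\sqrt{61}}{2}\right)^n.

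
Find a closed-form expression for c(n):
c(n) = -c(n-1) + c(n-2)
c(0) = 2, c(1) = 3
Characteristic equation: x² + x - 1 = 0.
Discriminant Δ = (-1)² + 4·(1) = 5.
Roots r₁,₂ = (-1 ± √5)/2, so r₁ = - \frac{1}{2} + \frac{\sqrt{5}}{2}, r₂ = - \frac{\sqrt{5}}{2} - \frac{1}{2}.
General solution: c(n) = A·r₁^n + B·r₂^n.
From the initial conditions, A + B = 2 and r₁A + r₂B = 3.
Since r₁ - r₂ = √5: A = (3 - (2)r₂)/√5 = 1 + \frac{4 \sqrt{5}}{5}, and B = 2 - A = 1 - \frac{4 \sqrt{5}}{5}.
So c(n) = \left(1 + \frac{4 \sqrt{5}}{5}\right)\left(- \frac{1}{2} + \frac{\sqrt{5}}{2}\right)^n + \left(1 - \frac{4 \sqrt{5}}{5}\right)\left(- \frac{\sqrt{5}}{2} - \frac{1}{2}\right)^n.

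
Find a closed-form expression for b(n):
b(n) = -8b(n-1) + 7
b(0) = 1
First-order linear non-homogeneous.
Homogeneous solution: b_h(n) = A·(-8)^n.
Try constant particular solution b_p = K: K = -8K + 7 ⇒ K = \frac{7}{9}.
General: b(n) = A·(-8)^n + \frac{7}{9}.
Apply b(0) = 1: A + \frac{7}{9} = 1 ⇒ A = \frac{2}{9}.
So b(n) = \frac{2 \left(-8\right)^{n}}{9} + \frac{7}{9}.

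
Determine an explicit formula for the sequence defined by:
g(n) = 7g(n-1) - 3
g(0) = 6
First-order linear non-homogeneous.
Homogeneous solution: g_h(n) = A·(7)^n.
Try constant particular solution g_p = K: K = 7K - 3 ⇒ K = \frac{1}{2}.
General: g(n) = A·(7)^n + \frac{1}{2}.
Apply g(0) = 6: A + \frac{1}{2} = 6 ⇒ A = \frac{11}{2}.
So g(n) = \frac{11 \cdot 7^{n}}{2} + \frac{1}{2}.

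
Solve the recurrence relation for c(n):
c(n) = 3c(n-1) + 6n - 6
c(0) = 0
First-order linear with linear forcing.
Homogeneous solution: c_h(n) = A·(3)^n.
Try particular c_p(n) = pn + q. Substituting:
  pn + q = 3(p(n-1) + q) + 6n - 6.
Matching the n-coefficient: p = 3p + 6 ⇒ p = -3.
Matching constants: q = -3p + 3q - 6 ⇒ q = - \frac{3}{2}.
General: c(n) = A·(3)^n - 3 n - \frac{3}{2}.
Apply c(0) = 0: A - \frac{3}{2} = 0 ⇒ A = \frac{3}{2}.
So c(n) = \frac{3 \cdot 3^{n}}{2} - 3 n - \frac{3}{2}.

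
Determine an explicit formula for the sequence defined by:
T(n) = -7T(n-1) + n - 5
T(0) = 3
First-order linear with linear forcing.
Homogeneous solution: T_h(n) = A·(-7)^n.
Try particular T_p(n) = pn + q. Substituting:
  pn + q = -7(p(n-1) + q) + n - 5.
Matching the n-coefficient: p = -7p + 1 ⇒ p = \frac{1}{8}.
Matching constants: q = 7p - 7q - 5 ⇒ q = - \frac{33}{64}.
General: T(n) = A·(-7)^n + \frac{n}{8} - \frac{33}{64}.
Apply T(0) = 3: A - \frac{33}{64} = 3 ⇒ A = \frac{225}{64}.
So T(n) = \frac{225 \left(-7\right)^{n}}{64} + \frac{n}{8} - \frac{33}{64}.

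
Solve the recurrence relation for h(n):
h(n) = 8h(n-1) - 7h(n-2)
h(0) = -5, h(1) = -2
Characteristic equation: x² - 8x + 7 = 0, which factors as (x - (7))(x - (1)) = 0.
Roots r₁ = 7, r₂ = 1 (distinct).
General solution: h(n) = A·(7)^n + B·(1)^n.
From h(0) = -5: A + B = -5.
From h(1) = -2: 7A + B = -2.
Solving: A = \frac{1}{2}, B = - \frac{11}{2}.
So h(n) = \frac{7^{n}}{2} - \frac{11}{2}.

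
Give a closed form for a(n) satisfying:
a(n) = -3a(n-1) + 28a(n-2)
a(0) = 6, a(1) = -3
Characteristic equation: x² + 3x - 28 = 0, which factors as (x - (4))(x - (-7)) = 0.
Roots r₁ = 4, r₂ = -7 (distinct).
General solution: a(n) = A·(4)^n + B·(-7)^n.
From a(0) = 6: A + B = 6.
From a(1) = -3: 4A - 7B = -3.
Solving: A = \frac{39}{11}, B = \frac{27}{11}.
So a(n) = \frac{27 \left(-7\right)^{n}}{11} + \frac{39 \cdot 4^{n}}{11}.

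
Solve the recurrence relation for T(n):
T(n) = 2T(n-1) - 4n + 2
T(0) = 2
First-order linear with linear forcing.
Homogeneous solution: T_h(n) = A·(2)^n.
Try particular T_p(n) = pn + q. Substituting:
  pn + q = 2(p(n-1) + q) - 4n + 2.
Matching the n-coefficient: p = 2p - 4 ⇒ p = 4.
Matching constants: q = -2p + 2q + 2 ⇒ q = 6.
General: T(n) = A·(2)^n + 4 n + 6.
Apply T(0) = 2: A + 6 = 2 ⇒ A = -4.
So T(n) = - 4 \cdot 2^{n} + 4 n + 6.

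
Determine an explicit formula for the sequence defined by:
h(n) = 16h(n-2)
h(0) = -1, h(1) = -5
Characteristic equation: x² - 16 = 0, which factors as (x - (4))(x - (-4)) = 0.
Roots r₁ = 4, r₂ = -4 (distinct).
General solution: h(n) = A·(4)^n + B·(-4)^n.
From h(0) = -1: A + B = -1.
From h(1) = -5: 4A - 4B = -5.
Solving: A = - \frac{9}{8}, B = \frac{1}{8}.
So h(n) = \frac{\left(-4\right)^{n}}{8} - \frac{9 \cdot 4^{n}}{8}.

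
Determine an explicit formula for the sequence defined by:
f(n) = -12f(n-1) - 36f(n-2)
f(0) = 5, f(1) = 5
Characteristic equation: x² + 12x + 36 = 0, which is (x - (-6))².
Repeated root r = -6.
General solution: f(n) = (A + Bn)·(-6)^n.
From f(0) = 5: A = 5.
From f(1) = 5: (A + B)·(-6) = 5 ⇒ B = - \frac{35}{6}.
So f(n) = \left(5 - \frac{35 n}{6}\right) \cdot (-6)^n.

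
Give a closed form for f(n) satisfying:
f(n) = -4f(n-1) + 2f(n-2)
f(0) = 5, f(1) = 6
Characteristic equation: x² + 4x - 2 = 0.
Discriminant Δ = (-4)² + 4·(2) = 24.
Roots r₁,₂ = (-4 ± √24)/2, so r₁ = -2 + \sqrt{6}, r₂ = - \sqrt{6} - 2.
General solution: f(n) = A·r₁^n + B·r₂^n.
From the initial conditions, A + B = 5 and r₁A + r₂B = 6.
Since r₁ - r₂ = √24: A = (6 - (5)r₂)/√24 = \frac{5}{2} + \frac{4 \sqrt{6}}{3}, and B = 5 - A = \frac{5}{2} - \frac{4 \sqrt{6}}{3}.
So f(n) = \left(\frac{5}{2} + \frac{4 \sqrt{6}}{3}\right)\left(-2 + \sqrt{6}\right)^n + \left(\frac{5}{2} - \frac{4 \sqrt{6}}{3}\right)\left(- \sqrt{6} - 2\right)^n.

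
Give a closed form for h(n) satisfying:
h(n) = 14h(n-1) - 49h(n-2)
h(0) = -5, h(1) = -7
Characteristic equation: x² - 14x + 49 = 0, which is (x - (7))².
Repeated root r = 7.
General solution: h(n) = (A + Bn)·(7)^n.
From h(0) = -5: A = -5.
From h(1) = -7: (A + B)·(7) = -7 ⇒ B = 4.
So h(n) = \left(4 n - 5\right) \cdot (7)^n.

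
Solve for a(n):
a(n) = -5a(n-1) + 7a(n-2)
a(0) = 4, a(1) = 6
Characteristic equation: x² + 5x - 7 = 0.
Discriminant Δ = (-5)² + 4·(7) = 53.
Roots r₁,₂ = (-5 ± √53)/2, so r₁ = - \frac{5}{2} + \frac{\sqrt{53}}{2}, r₂ = - \frac{\sqrt{53}}{2} - \frac{5}{2}.
General solution: a(n) = A·r₁^n + B·r₂^n.
From the initial conditions, A + B = 4 and r₁A + r₂B = 6.
Since r₁ - r₂ = √53: A = (6 - (4)r₂)/√53 = 2 + \frac{16 \sqrt{53}}{53}, and B = 4 - A = 2 - \frac{16 \sqrt{53}}{53}.
So a(n) = \left(2 + \frac{16 \sqrt{53}}{53}\right)\left(- \frac{5}{2} + \frac{\sqrt{53}}{2}\right)^n + \left(2 - \frac{16 \sqrt{53}}{53}\right)\left(- \frac{\sqrt{53}}{2} - \frac{5}{2}\right)^n.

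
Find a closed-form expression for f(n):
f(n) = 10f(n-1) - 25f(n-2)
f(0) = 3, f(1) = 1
Characteristic equation: x² - 10x + 25 = 0, which is (x - (5))².
Repeated root r = 5.
General solution: f(n) = (A + Bn)·(5)^n.
From f(0) = 3: A = 3.
From f(1) = 1: (A + B)·(5) = 1 ⇒ B = - \frac{14}{5}.
So f(n) = \left(3 - \frac{14 n}{5}\right) \cdot (5)^n.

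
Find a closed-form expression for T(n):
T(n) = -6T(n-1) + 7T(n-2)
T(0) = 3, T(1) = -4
Characteristic equation: x² + 6x - 7 = 0, which factors as (x - (1))(x - (-7)) = 0.
Roots r₁ = 1, r₂ = -7 (distinct).
General solution: T(n) = A·(1)^n + B·(-7)^n.
From T(0) = 3: A + B = 3.
From T(1) = -4: A - 7B = -4.
Solving: A = \frac{17}{8}, B = \frac{7}{8}.
So T(n) = \frac{7 \left(-7\right)^{n}}{8} + \frac{17}{8}.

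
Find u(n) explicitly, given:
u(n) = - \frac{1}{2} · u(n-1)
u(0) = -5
Pure geometric recurrence with ratio - \frac{1}{2}.
By induction u(n) = u(0) · (- \frac{1}{2})^n = - 5 \left(- \frac{1}{2}\right)^{n}.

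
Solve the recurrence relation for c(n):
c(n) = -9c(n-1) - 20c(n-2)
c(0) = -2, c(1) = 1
Characteristic equation: x² + 9x + 20 = 0, which factors as (x - (-4))(x - (-5)) = 0.
Roots r₁ = -4, r₂ = -5 (distinct).
General solution: c(n) = A·(-4)^n + B·(-5)^n.
From c(0) = -2: A + B = -2.
From c(1) = 1: -4A - 5B = 1.
Solving: A = -9, B = 7.
So c(n) = - 9 \left(-4\right)^{n} + 7 \left(-5\right)^{n}.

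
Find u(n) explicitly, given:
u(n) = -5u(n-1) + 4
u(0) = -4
First-order linear non-homogeneous.
Homogeneous solution: u_h(n) = A·(-5)^n.
Try constant particular solution u_p = K: K = -5K + 4 ⇒ K = \frac{2}{3}.
General: u(n) = A·(-5)^n + \frac{2}{3}.
Apply u(0) = -4: A + \frac{2}{3} = -4 ⇒ A = - \frac{14}{3}.
So u(n) = \frac{2}{3} - \frac{14 \left(-5\right)^{n}}{3}.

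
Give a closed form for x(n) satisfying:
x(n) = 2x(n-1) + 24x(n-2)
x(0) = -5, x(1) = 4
Characteristic equation: x² - 2x - 24 = 0, which factors as (x - (-4))(x - (6)) = 0.
Roots r₁ = -4, r₂ = 6 (distinct).
General solution: x(n) = A·(-4)^n + B·(6)^n.
From x(0) = -5: A + B = -5.
From x(1) = 4: -4A + 6B = 4.
Solving: A = - \frac{17}{5}, B = - \frac{8}{5}.
So x(n) = - \frac{17 \left(-4\right)^{n}}{5} - \frac{8 \cdot 6^{n}}{5}.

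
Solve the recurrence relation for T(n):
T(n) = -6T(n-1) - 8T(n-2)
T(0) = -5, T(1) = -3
Characteristic equation: x² + 6x + 8 = 0, which factors as (x - (-4))(x - (-2)) = 0.
Roots r₁ = -4, r₂ = -2 (distinct).
General solution: T(n) = A·(-4)^n + B·(-2)^n.
From T(0) = -5: A + B = -5.
From T(1) = -3: -4A - 2B = -3.
Solving: A = \frac{13}{2}, B = - \frac{23}{2}.
So T(n) = - \frac{23 \left(-2\right)^{n}}{2} + \frac{13 \left(-4\right)^{n}}{2}.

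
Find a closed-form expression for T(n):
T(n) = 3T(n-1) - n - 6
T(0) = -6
First-order linear with linear forcing.
Homogeneous solution: T_h(n) = A·(3)^n.
Try particular T_p(n) = pn + q. Substituting:
  pn + q = 3(p(n-1) + q) - n - 6.
Matching the n-coefficient: p = 3p - 1 ⇒ p = \frac{1}{2}.
Matching constants: q = -3p + 3q - 6 ⇒ q = \frac{15}{4}.
General: T(n) = A·(3)^n + \frac{n}{2} + \frac{15}{4}.
Apply T(0) = -6: A + \frac{15}{4} = -6 ⇒ A = - \frac{39}{4}.
So T(n) = - \frac{39 \cdot 3^{n}}{4} + \frac{n}{2} + \frac{15}{4}.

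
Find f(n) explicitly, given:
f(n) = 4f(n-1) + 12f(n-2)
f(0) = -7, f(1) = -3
Characteristic equation: x² - 4x - 12 = 0, which factors as (x - (-2))(x - (6)) = 0.
Roots r₁ = -2, r₂ = 6 (distinct).
General solution: f(n) = A·(-2)^n + B·(6)^n.
From f(0) = -7: A + B = -7.
From f(1) = -3: -2A + 6B = -3.
Solving: A = - \frac{39}{8}, B = - \frac{17}{8}.
So f(n) = - \frac{39 \left(-2\right)^{n}}{8} - \frac{17 \cdot 6^{n}}{8}.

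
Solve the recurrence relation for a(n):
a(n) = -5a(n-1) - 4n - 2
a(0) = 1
First-order linear with linear forcing.
Homogeneous solution: a_h(n) = A·(-5)^n.
Try particular a_p(n) = pn + q. Substituting:
  pn + q = -5(p(n-1) + q) - 4n - 2.
Matching the n-coefficient: p = -5p - 4 ⇒ p = - \frac{2}{3}.
Matching constants: q = 5p - 5q - 2 ⇒ q = - \frac{8}{9}.
General: a(n) = A·(-5)^n - \frac{2 n}{3} - \frac{8}{9}.
Apply a(0) = 1: A - \frac{8}{9} = 1 ⇒ A = \frac{17}{9}.
So a(n) = \frac{17 \left(-5\right)^{n}}{9} - \frac{2 n}{3} - \frac{8}{9}.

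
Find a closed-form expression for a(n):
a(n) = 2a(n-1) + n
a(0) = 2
First-order linear with linear forcing.
Homogeneous solution: a_h(n) = A·(2)^n.
Try particular a_p(n) = pn + q. Substituting:
  pn + q = 2(p(n-1) + q) + n.
Matching the n-coefficient: p = 2p + 1 ⇒ p = -1.
Matching constants: q = -2p + 2q ⇒ q = -2.
General: a(n) = A·(2)^n - n - 2.
Apply a(0) = 2: A - 2 = 2 ⇒ A = 4.
So a(n) = 4 \cdot 2^{n} - n - 2.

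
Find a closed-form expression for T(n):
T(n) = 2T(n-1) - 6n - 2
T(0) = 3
First-order linear with linear forcing.
Homogeneous solution: T_h(n) = A·(2)^n.
Try particular T_p(n) = pn + q. Substituting:
  pn + q = 2(p(n-1) + q) - 6n - 2.
Matching the n-coefficient: p = 2p - 6 ⇒ p = 6.
Matching constants: q = -2p + 2q - 2 ⇒ q = 14.
General: T(n) = A·(2)^n + 6 n + 14.
Apply T(0) = 3: A + 14 = 3 ⇒ A = -11.
So T(n) = - 11 \cdot 2^{n} + 6 n + 14.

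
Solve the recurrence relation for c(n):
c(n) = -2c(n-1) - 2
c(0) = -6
First-order linear non-homogeneous.
Homogeneous solution: c_h(n) = A·(-2)^n.
Try constant particular solution c_p = K: K = -2K - 2 ⇒ K = - \frac{2}{3}.
General: c(n) = A·(-2)^n - \frac{2}{3}.
Apply c(0) = -6: A - \frac{2}{3} = -6 ⇒ A = - \frac{16}{3}.
So c(n) = - \frac{16 \left(-2\right)^{n}}{3} - \frac{2}{3}.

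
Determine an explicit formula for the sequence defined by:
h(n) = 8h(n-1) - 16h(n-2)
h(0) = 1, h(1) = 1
Characteristic equation: x² - 8x + 16 = 0, which is (x - (4))².
Repeated root r = 4.
General solution: h(n) = (A + Bn)·(4)^n.
From h(0) = 1: A = 1.
From h(1) = 1: (A + B)·(4) = 1 ⇒ B = - \frac{3}{4}.
So h(n) = \left(1 - \frac{3 n}{4}\right) \cdot (4)^n.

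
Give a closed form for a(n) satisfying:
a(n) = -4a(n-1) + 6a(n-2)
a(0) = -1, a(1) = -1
Characteristic equation: x² + 4x - 6 = 0.
Discriminant Δ = (-4)² + 4·(6) = 40.
Roots r₁,₂ = (-4 ± √40)/2, so r₁ = -2 + \sqrt{10}, r₂ = - \sqrt{10} - 2.
General solution: a(n) = A·r₁^n + B·r₂^n.
From the initial conditions, A + B = -1 and r₁A + r₂B = -1.
Since r₁ - r₂ = √40: A = (-1 - (-1)r₂)/√40 = - \frac{1}{2} - \frac{3 \sqrt{10}}{20}, and B = -1 - A = - \frac{1}{2} + \frac{3 \sqrt{10}}{20}.
So a(n) = \left(- \frac{1}{2} - \frac{3 \sqrt{10}}{20}\right)\left(-2 + \sqrt{10}\right)^n + \left(- \frac{1}{2} + \frac{3 \sqrt{10}}{20}\right)\left(- \sqrt{10} - 2\right)^n.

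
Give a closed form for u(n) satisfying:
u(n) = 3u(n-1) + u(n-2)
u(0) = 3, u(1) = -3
Characteristic equation: x² - 3x - 1 = 0.
Discriminant Δ = (3)² + 4·(1) = 13.
Roots r₁,₂ = (3 ± √13)/2, so r₁ = \frac{3}{2} + \frac{\sqrt{13}}{2}, r₂ = \frac{3}{2} - \frac{\sqrt{13}}{2}.
General solution: u(n) = A·r₁^n + B·r₂^n.
From the initial conditions, A + B = 3 and r₁A + r₂B = -3.
Since r₁ - r₂ = √13: A = (-3 - (3)r₂)/√13 = \frac{3}{2} - \frac{15 \sqrt{13}}{26}, and B = 3 - A = \frac{3}{2} + \frac{15 \sqrt{13}}{26}.
So u(n) = \left(\frac{3}{2} - \frac{15 \sqrt{13}}{26}\right)\left(\frac{3}{2} + \frac{\sqrt{13}}{2}\right)^n + \left(\frac{3}{2} + \frac{15 \sqrt{13}}{26}\right)\left(\frac{3}{2} - \frac{\sqrt{13}}{2}\right)^n.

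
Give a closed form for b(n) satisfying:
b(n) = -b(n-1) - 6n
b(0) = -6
First-order linear with linear forcing.
Homogeneous solution: b_h(n) = A·(-1)^n.
Try particular b_p(n) = pn + q. Substituting:
  pn + q = -(p(n-1) + q) - 6n.
Matching the n-coefficient: p = -p - 6 ⇒ p = -3.
Matching constants: q = p - q ⇒ q = - \frac{3}{2}.
General: b(n) = A·(-1)^n - 3 n - \frac{3}{2}.
Apply b(0) = -6: A - \frac{3}{2} = -6 ⇒ A = - \frac{9}{2}.
So b(n) = - \frac{9 \left(-1\right)^{n}}{2} - 3 n - \frac{3}{2}.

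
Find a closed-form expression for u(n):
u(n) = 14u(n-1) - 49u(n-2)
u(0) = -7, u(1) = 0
Characteristic equation: x² - 14x + 49 = 0, which is (x - (7))².
Repeated root r = 7.
General solution: u(n) = (A + Bn)·(7)^n.
From u(0) = -7: A = -7.
From u(1) = 0: (A + B)·(7) = 0 ⇒ B = 7.
So u(n) = \left(7 n - 7\right) \cdot (7)^n.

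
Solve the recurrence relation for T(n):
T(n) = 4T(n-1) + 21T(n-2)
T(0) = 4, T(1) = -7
Characteristic equation: x² - 4x - 21 = 0, which factors as (x - (-3))(x - (7)) = 0.
Roots r₁ = -3, r₂ = 7 (distinct).
General solution: T(n) = A·(-3)^n + B·(7)^n.
From T(0) = 4: A + B = 4.
From T(1) = -7: -3A + 7B = -7.
Solving: A = \frac{7}{2}, B = \frac{1}{2}.
So T(n) = \frac{7 \left(-3\right)^{n}}{2} + \frac{7^{n}}{2}.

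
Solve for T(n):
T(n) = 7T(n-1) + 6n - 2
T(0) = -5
First-order linear with linear forcing.
Homogeneous solution: T_h(n) = A·(7)^n.
Try particular T_p(n) = pn + q. Substituting:
  pn + q = 7(p(n-1) + q) + 6n - 2.
Matching the n-coefficient: p = 7p + 6 ⇒ p = -1.
Matching constants: q = -7p + 7q - 2 ⇒ q = - \frac{5}{6}.
General: T(n) = A·(7)^n - n - \frac{5}{6}.
Apply T(0) = -5: A - \frac{5}{6} = -5 ⇒ A = - \frac{25}{6}.
So T(n) = - \frac{25 \cdot 7^{n}}{6} - n - \frac{5}{6}.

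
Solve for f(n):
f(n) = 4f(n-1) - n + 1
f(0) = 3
First-order linear with linear forcing.
Homogeneous solution: f_h(n) = A·(4)^n.
Try particular f_p(n) = pn + q. Substituting:
  pn + q = 4(p(n-1) + q) - n + 1.
Matching the n-coefficient: p = 4p - 1 ⇒ p = \frac{1}{3}.
Matching constants: q = -4p + 4q + 1 ⇒ q = \frac{1}{9}.
General: f(n) = A·(4)^n + \frac{n}{3} + \frac{1}{9}.
Apply f(0) = 3: A + \frac{1}{9} = 3 ⇒ A = \frac{26}{9}.
So f(n) = \frac{26 \cdot 4^{n}}{9} + \frac{n}{3} + \frac{1}{9}.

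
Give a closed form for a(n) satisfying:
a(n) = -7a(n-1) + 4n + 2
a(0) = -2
First-order linear with linear forcing.
Homogeneous solution: a_h(n) = A·(-7)^n.
Try particular a_p(n) = pn + q. Substituting:
  pn + q = -7(p(n-1) + q) + 4n + 2.
Matching the n-coefficient: p = -7p + 4 ⇒ p = \frac{1}{2}.
Matching constants: q = 7p - 7q + 2 ⇒ q = \frac{11}{16}.
General: a(n) = A·(-7)^n + \frac{n}{2} + \frac{11}{16}.
Apply a(0) = -2: A + \frac{11}{16} = -2 ⇒ A = - \frac{43}{16}.
So a(n) = - \frac{43 \left(-7\right)^{n}}{16} + \frac{n}{2} + \frac{11}{16}.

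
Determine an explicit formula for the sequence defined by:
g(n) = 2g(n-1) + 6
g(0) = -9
First-order linear non-homogeneous.
Homogeneous solution: g_h(n) = A·(2)^n.
Try constant particular solution g_p = K: K = 2K + 6 ⇒ K = -6.
General: g(n) = A·(2)^n - 6.
Apply g(0) = -9: A - 6 = -9 ⇒ A = -3.
So g(n) = - 3 \cdot 2^{n} - 6.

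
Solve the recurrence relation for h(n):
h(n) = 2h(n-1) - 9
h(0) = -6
First-order linear non-homogeneous.
Homogeneous solution: h_h(n) = A·(2)^n.
Try constant particular solution h_p = K: K = 2K - 9 ⇒ K = 9.
General: h(n) = A·(2)^n + 9.
Apply h(0) = -6: A + 9 = -6 ⇒ A = -15.
So h(n) = 9 - 15 \cdot 2^{n}.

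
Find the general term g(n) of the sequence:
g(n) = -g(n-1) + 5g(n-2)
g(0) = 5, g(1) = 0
Characteristic equation: x² + x - 5 = 0.
Discriminant Δ = (-1)² + 4·(5) = 21.
Roots r₁,₂ = (-1 ± √21)/2, so r₁ = - \frac{1}{2} + \frac{\sqrt{21}}{2}, r₂ = - \frac{\sqrt{21}}{2} - \frac{1}{2}.
General solution: g(n) = A·r₁^n + B·r₂^n.
From the initial conditions, A + B = 5 and r₁A + r₂B = 0.
Since r₁ - r₂ = √21: A = (0 - (5)r₂)/√21 = \frac{5 \sqrt{21}}{42} + \frac{5}{2}, and B = 5 - A = \frac{5}{2} - \frac{5 \sqrt{21}}{42}.
So g(n) = \left(\frac{5 \sqrt{21}}{42} + \frac{5}{2}\right)\left(- \frac{1}{2} + \frac{\sqrt{21}}{2}\right)^n + \left(\frac{5}{2} - \frac{5 \sqrt{21}}{42}\right)\left(- \frac{\sqrt{21}}{2} - \frac{1}{2}\right)^n.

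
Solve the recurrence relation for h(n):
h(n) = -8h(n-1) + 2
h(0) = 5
First-order linear non-homogeneous.
Homogeneous solution: h_h(n) = A·(-8)^n.
Try constant particular solution h_p = K: K = -8K + 2 ⇒ K = \frac{2}{9}.
General: h(n) = A·(-8)^n + \frac{2}{9}.
Apply h(0) = 5: A + \frac{2}{9} = 5 ⇒ A = \frac{43}{9}.
So h(n) = \frac{43 \left(-8\right)^{n}}{9} + \frac{2}{9}.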